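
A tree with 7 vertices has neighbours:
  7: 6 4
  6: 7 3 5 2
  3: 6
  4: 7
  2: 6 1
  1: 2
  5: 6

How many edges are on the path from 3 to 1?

Walking from 3: 3 - 6 - 2 - 1. Length 3.

3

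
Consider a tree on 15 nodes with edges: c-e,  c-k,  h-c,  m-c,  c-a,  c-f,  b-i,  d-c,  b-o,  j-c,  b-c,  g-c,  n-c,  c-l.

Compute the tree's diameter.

3

BFS from i reaches m last, at distance 3; BFS from m confirms no node is farther.
Path: i - b - c - m.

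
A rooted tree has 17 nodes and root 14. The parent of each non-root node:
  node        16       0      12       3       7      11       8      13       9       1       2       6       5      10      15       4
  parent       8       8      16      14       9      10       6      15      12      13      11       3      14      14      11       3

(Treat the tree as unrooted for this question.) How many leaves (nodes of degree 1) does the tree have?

The leaves are 0, 1, 2, 4, 5, 7.
That is 6 leaves.

6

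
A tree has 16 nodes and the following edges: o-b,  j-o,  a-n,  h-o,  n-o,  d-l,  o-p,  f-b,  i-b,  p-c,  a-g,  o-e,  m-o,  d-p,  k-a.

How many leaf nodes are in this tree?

10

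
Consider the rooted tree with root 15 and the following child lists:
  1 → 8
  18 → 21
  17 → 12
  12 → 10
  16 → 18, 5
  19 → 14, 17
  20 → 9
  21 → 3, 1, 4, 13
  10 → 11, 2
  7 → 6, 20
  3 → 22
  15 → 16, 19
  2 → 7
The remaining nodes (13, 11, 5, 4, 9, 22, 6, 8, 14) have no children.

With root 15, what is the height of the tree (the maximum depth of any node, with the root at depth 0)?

9 sits deepest: 15 → 19 → 17 → 12 → 10 → 2 → 7 → 20 → 9 — 8 edges from the root.

8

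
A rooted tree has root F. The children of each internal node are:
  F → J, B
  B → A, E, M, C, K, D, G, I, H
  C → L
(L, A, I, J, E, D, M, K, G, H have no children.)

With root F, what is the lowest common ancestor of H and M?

H's ancestor chain is H, B, F and M's is M, B, F; they first meet at B.

B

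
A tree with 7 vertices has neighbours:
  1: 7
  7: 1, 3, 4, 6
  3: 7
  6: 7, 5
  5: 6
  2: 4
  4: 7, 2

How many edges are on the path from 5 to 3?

3

The path is 5 – 6 – 7 – 3, which has 3 edges.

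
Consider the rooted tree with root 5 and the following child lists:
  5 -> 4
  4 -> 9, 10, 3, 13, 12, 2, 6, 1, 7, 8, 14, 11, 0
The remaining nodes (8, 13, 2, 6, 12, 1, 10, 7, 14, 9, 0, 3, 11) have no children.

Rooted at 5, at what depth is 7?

2

5 – 4 – 7 — 2 edges.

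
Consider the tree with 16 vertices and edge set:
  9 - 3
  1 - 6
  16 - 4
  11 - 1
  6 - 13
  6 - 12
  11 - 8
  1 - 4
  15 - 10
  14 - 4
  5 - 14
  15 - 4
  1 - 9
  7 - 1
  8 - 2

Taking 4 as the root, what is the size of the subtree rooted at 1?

10

1's subtree: {1, 11, 7, 6, 9, 8, 12, 13, 3, 2}, size 10.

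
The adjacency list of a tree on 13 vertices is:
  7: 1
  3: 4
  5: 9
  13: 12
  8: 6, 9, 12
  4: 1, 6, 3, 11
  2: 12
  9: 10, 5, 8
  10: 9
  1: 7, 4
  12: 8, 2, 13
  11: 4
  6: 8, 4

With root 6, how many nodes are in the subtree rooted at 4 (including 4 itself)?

5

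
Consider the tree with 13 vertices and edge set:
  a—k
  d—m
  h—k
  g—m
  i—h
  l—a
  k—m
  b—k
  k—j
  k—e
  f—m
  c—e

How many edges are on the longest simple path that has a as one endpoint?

3

The node farthest from a is f (c, i, d, g also at distance 3), via a – k – m – f — 3 edges.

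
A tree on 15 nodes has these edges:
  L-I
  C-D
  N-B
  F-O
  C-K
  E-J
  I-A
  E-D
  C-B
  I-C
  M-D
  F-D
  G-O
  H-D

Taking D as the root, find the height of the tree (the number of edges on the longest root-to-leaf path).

A deepest node is G, reached by D-F-O-G.
That path has 3 edges, so the height is 3.

3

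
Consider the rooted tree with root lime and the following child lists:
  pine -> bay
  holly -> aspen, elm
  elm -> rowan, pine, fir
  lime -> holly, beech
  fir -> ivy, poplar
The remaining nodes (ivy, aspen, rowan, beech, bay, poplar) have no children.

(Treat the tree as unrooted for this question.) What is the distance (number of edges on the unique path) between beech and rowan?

4

Walking from beech: beech – lime – holly – elm – rowan. Length 4.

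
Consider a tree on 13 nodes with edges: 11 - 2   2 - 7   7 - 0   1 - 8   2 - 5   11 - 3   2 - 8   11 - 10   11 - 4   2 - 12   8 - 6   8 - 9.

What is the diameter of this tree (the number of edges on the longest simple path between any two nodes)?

4

Starting from 0, a farthest node is 4 at distance 4.
One longest path: 0–7–2–11–4.
So the diameter is 4.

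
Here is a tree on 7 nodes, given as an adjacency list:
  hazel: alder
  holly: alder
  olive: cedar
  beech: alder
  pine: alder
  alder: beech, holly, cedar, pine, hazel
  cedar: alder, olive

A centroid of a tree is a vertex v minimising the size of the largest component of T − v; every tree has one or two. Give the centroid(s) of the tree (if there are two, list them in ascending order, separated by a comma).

alder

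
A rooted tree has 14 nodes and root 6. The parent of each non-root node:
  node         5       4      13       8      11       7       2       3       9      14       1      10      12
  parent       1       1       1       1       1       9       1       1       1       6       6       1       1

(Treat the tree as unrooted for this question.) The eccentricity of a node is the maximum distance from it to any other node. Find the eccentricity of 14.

A farthest node from 14 is 7.
The path 14-6-1-9-7 has 4 edges.

4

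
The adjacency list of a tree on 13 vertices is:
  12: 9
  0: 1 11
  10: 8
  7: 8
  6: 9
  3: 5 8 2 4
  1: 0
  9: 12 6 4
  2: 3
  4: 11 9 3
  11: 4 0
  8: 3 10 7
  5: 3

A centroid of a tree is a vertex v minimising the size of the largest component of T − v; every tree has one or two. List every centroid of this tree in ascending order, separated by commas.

4

Removing 4 splits the tree into components of sizes 6, 3, 3; the largest is 6 ≤ ⌊13/2⌋ = 6.
No neighbour of 4 does as well, so 4 is the unique centroid.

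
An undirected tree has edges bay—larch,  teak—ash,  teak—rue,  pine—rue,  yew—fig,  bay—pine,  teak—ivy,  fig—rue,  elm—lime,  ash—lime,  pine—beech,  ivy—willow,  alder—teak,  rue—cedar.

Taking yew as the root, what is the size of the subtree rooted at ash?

Descendants of ash (including itself): ash, lime, elm. That's 3.

3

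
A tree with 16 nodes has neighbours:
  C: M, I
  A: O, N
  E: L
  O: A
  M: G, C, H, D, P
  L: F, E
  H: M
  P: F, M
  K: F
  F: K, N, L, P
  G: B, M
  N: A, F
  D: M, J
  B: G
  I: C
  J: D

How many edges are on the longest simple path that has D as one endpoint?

Distances from D peak at 6, attained at O.
D–M–P–F–N–A–O

6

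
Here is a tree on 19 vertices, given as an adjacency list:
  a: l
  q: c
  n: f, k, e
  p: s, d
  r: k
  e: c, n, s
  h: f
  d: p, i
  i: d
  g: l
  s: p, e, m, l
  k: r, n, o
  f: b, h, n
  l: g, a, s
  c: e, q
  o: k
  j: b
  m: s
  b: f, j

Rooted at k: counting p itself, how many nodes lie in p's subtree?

3

p's subtree: {p, d, i}, size 3.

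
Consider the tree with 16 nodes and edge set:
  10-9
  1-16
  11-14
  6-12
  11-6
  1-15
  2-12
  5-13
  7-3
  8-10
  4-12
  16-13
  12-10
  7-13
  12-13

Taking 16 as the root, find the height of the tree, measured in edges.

5

The longest root-to-leaf path is 16 – 13 – 12 – 6 – 11 – 14 (5 edges).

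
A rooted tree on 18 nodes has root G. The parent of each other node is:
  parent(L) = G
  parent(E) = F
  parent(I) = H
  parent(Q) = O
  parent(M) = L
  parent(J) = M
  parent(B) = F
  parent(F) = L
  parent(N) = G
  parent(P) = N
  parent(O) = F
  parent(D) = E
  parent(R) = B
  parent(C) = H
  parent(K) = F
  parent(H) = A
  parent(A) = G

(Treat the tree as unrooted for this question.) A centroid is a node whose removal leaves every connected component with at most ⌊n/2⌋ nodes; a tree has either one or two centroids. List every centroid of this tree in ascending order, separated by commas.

L

Delete L: the remaining components have sizes 8, 7, 2. Max 8 ≤ 9, so L is a centroid.
Every other node leaves some component of size > 9, so the centroid is unique.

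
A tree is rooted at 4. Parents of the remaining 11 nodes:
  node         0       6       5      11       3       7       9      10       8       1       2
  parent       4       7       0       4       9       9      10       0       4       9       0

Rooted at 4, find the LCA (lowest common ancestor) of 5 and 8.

Path 5→root: 5 0 4; path 8→root: 8 4.
First common node: 4.

4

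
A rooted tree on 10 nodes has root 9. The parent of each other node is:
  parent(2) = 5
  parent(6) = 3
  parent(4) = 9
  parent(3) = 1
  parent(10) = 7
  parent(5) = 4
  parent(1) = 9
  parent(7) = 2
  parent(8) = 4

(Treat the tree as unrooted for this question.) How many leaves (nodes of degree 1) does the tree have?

Degree-1 nodes: 6, 8, 10 — 3 of them.

3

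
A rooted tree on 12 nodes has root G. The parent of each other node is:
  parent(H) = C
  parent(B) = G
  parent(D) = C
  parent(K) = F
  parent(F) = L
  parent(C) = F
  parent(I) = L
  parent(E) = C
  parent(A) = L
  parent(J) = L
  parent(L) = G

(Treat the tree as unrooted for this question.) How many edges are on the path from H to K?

Walking from H: H–C–F–K. Length 3.

3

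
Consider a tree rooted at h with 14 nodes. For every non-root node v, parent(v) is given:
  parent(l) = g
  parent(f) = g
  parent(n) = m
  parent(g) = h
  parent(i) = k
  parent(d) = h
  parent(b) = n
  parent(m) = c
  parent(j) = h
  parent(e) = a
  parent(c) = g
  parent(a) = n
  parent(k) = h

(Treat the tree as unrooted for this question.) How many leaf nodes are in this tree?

7

The leaves are b, d, e, f, i, j, l.
That is 7 leaves.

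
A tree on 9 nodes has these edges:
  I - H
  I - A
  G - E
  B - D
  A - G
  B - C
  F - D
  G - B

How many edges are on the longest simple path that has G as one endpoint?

The node farthest from G is H (F also at distance 3), via G – A – I – H — 3 edges.

3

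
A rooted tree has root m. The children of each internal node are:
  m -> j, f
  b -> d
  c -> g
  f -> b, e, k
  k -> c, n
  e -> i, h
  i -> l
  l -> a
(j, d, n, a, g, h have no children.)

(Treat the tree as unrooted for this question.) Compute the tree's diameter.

Starting from a, a farthest node is g at distance 7.
One longest path: a–l–i–e–f–k–c–g.
So the diameter is 7.

7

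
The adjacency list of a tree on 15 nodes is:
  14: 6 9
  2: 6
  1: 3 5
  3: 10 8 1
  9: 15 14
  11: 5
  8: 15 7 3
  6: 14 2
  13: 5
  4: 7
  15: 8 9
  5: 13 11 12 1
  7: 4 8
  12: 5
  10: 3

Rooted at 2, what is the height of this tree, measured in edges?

13 sits deepest: 2 → 6 → 14 → 9 → 15 → 8 → 3 → 1 → 5 → 13 — 9 edges from the root.

9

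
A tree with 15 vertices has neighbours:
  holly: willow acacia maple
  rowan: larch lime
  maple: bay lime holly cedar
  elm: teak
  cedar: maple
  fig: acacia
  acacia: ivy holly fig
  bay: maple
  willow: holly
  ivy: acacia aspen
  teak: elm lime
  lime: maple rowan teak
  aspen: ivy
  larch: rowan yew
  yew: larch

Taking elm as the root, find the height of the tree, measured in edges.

7

aspen sits deepest: elm-teak-lime-maple-holly-acacia-ivy-aspen — 7 edges from the root.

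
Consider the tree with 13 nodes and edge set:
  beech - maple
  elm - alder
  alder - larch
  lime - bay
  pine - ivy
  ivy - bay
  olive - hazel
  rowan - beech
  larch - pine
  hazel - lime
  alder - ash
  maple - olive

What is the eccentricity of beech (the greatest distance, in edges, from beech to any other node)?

Distances from beech peak at 10, attained at elm (ash also at distance 10).
beech–maple–olive–hazel–lime–bay–ivy–pine–larch–alder–elm

10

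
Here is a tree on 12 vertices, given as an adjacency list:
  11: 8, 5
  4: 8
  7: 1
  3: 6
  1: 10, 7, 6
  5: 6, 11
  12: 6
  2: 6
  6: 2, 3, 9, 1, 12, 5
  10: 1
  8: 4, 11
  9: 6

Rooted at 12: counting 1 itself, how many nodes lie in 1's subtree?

3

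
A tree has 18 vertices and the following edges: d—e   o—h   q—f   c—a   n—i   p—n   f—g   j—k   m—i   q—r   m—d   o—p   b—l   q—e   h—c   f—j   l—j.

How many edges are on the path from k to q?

3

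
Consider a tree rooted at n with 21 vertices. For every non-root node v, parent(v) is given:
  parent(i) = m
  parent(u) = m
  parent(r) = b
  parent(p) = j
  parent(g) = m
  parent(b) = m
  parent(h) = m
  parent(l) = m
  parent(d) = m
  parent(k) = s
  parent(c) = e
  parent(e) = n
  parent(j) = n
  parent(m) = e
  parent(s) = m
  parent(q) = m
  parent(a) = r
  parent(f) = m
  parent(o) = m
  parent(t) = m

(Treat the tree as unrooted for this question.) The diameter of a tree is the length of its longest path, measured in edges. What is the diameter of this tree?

7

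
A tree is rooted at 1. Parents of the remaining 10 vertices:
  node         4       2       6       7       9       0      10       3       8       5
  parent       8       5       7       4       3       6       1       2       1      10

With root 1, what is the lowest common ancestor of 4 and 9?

Ancestors of 4 (toward the root): 4, 8, 1.
Ancestors of 9: 9, 3, 2, 5, 10, 1.
The deepest node appearing in both lists is 1.

1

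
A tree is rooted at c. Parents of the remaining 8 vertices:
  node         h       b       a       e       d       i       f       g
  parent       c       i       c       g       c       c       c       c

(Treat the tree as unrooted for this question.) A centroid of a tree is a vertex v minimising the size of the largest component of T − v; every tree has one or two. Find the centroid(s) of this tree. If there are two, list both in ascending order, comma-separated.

c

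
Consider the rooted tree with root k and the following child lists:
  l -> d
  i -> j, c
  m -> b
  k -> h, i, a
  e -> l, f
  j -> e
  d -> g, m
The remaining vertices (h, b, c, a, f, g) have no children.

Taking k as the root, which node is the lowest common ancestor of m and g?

d

Ancestors of m (toward the root): m, d, l, e, j, i, k.
Ancestors of g: g, d, l, e, j, i, k.
The deepest node appearing in both lists is d.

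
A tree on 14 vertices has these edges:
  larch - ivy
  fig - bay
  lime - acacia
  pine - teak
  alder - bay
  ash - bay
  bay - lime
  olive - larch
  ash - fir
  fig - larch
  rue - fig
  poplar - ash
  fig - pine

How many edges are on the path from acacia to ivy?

5

acacia–lime–bay–fig–larch–ivy: 5 edges.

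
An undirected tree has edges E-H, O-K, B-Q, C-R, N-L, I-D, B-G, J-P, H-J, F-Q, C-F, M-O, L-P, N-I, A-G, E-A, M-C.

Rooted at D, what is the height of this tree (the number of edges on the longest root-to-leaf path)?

K sits deepest: D – I – N – L – P – J – H – E – A – G – B – Q – F – C – M – O – K — 16 edges from the root.

16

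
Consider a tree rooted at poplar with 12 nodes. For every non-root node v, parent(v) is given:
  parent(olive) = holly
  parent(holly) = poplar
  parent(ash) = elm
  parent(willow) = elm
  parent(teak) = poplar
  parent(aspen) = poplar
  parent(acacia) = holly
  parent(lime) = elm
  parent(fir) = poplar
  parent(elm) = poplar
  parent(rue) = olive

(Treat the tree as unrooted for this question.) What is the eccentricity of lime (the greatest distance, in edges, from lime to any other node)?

5

Distances from lime peak at 5, attained at rue.
lime–elm–poplar–holly–olive–rue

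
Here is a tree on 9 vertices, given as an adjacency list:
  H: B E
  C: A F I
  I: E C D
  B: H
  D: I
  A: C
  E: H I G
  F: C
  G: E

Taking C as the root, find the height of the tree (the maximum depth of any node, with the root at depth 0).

4

The longest root-to-leaf path is C-I-E-H-B (4 edges).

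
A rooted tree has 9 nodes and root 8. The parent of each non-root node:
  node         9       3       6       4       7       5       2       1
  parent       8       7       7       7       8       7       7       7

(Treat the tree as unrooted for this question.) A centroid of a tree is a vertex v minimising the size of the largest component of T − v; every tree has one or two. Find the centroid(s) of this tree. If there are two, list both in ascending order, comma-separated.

7

Delete 7: the remaining components have sizes 2, 1, 1, 1, 1, 1, 1. Max 2 ≤ 4, so 7 is a centroid.
Every other node leaves some component of size > 4, so the centroid is unique.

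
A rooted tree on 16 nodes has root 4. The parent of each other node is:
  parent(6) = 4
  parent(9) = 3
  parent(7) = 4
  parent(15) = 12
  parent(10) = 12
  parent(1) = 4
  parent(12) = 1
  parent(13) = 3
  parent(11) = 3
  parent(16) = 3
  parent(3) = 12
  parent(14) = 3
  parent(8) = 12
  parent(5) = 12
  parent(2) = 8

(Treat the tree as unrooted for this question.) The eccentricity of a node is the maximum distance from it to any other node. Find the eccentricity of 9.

The node farthest from 9 is 7 (6 also at distance 5), via 9 – 3 – 12 – 1 – 4 – 7 — 5 edges.

5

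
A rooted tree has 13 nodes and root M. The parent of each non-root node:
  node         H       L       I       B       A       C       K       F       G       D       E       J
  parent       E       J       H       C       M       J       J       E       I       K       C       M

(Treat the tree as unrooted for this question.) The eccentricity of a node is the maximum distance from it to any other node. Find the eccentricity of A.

7

The node farthest from A is G, via A–M–J–C–E–H–I–G — 7 edges.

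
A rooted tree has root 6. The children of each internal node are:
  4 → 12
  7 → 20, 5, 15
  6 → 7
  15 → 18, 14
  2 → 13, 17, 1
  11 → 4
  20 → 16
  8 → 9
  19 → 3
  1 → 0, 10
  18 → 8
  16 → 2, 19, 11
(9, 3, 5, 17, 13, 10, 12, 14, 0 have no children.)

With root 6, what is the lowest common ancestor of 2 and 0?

Path 2→root: 2 16 20 7 6; path 0→root: 0 1 2 16 20 7 6.
First common node: 2.

2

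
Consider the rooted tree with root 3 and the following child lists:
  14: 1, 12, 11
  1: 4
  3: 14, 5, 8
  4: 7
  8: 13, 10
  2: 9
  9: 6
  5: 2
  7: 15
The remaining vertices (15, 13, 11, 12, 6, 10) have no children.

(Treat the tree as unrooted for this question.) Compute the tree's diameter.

BFS from 6 reaches 15 last, at distance 9; BFS from 15 confirms no node is farther.
Path: 6–9–2–5–3–14–1–4–7–15.

9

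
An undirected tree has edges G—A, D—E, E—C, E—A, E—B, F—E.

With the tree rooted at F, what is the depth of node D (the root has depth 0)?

F → E → D — 2 edges.

2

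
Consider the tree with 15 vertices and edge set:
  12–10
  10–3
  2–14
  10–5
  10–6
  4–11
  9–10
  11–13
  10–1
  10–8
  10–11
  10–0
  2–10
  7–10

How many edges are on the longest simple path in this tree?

4

Starting from 13, a farthest node is 14 at distance 4.
One longest path: 13–11–10–2–14.
So the diameter is 4.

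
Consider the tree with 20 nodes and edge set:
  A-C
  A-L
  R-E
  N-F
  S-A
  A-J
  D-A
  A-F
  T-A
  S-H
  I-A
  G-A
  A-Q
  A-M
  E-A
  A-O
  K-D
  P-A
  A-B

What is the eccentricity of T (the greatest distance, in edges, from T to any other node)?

3

The node farthest from T is K (H, R, N also at distance 3), via T–A–D–K — 3 edges.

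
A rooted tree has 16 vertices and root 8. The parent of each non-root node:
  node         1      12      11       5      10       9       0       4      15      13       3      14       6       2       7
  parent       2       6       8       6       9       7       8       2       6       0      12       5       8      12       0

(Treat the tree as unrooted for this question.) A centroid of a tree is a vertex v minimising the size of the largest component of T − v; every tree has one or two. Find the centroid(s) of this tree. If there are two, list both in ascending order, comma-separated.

6

Removing 6 splits the tree into components of sizes 7, 5, 2, 1; the largest is 7 ≤ ⌊16/2⌋ = 8.
No neighbour of 6 does as well, so 6 is the unique centroid.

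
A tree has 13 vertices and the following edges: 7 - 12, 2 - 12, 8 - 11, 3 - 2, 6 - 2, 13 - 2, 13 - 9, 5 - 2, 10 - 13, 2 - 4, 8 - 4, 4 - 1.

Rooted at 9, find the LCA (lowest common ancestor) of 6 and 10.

6's ancestor chain is 6, 2, 13, 9 and 10's is 10, 13, 9; they first meet at 13.

13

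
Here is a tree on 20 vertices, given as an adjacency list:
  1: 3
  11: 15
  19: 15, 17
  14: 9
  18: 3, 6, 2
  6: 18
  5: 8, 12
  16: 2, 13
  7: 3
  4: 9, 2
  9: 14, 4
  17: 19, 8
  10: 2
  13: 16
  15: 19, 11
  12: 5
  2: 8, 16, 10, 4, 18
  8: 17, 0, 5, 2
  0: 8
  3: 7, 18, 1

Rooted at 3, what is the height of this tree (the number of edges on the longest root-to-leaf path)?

A deepest node is 11, reached by 3-18-2-8-17-19-15-11.
That path has 7 edges, so the height is 7.

7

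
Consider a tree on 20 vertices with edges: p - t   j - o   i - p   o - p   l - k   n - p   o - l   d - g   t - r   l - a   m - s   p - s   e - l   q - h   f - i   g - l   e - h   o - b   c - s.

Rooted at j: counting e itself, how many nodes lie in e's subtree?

3

Descendants of e (including itself): e, h, q. That's 3.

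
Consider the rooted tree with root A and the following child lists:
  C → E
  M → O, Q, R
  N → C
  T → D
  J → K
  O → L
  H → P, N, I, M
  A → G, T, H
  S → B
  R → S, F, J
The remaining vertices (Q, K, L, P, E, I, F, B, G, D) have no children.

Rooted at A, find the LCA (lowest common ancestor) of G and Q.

A

Ancestors of G (toward the root): G, A.
Ancestors of Q: Q, M, H, A.
The deepest node appearing in both lists is A.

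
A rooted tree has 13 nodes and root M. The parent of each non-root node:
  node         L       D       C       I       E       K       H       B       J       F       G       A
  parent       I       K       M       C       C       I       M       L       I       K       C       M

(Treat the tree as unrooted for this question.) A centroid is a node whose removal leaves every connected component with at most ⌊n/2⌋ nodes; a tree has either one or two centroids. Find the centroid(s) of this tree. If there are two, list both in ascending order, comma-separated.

I

Removing I splits the tree into components of sizes 6, 3, 2, 1; the largest is 6 ≤ ⌊13/2⌋ = 6.
Every other node leaves some component of size > 6, so the centroid is unique.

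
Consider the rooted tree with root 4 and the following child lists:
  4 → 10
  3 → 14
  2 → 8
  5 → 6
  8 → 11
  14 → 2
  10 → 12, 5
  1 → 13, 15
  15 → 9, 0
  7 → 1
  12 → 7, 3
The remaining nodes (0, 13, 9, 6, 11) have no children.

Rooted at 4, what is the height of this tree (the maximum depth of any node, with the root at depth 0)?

7

A deepest node is 11, reached by 4–10–12–3–14–2–8–11.
That path has 7 edges, so the height is 7.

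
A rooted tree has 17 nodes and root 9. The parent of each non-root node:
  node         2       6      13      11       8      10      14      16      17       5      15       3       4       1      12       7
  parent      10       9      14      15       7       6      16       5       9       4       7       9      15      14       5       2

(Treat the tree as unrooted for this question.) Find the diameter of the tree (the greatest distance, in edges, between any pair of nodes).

Starting from 13, a farthest node is 3 at distance 11.
One longest path: 13-14-16-5-4-15-7-2-10-6-9-3.
So the diameter is 11.

11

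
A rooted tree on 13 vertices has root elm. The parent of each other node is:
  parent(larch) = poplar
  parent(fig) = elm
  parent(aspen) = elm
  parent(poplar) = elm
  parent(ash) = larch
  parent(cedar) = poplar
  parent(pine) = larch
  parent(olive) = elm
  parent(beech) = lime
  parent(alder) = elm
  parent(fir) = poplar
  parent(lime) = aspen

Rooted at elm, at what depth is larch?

Path from elm to larch: elm → poplar → larch, which has 2 edges.

2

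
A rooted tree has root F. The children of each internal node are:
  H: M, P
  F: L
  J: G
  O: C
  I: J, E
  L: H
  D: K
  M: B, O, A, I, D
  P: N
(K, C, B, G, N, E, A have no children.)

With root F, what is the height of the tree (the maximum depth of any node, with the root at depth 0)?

A deepest node is G, reached by F–L–H–M–I–J–G.
That path has 6 edges, so the height is 6.

6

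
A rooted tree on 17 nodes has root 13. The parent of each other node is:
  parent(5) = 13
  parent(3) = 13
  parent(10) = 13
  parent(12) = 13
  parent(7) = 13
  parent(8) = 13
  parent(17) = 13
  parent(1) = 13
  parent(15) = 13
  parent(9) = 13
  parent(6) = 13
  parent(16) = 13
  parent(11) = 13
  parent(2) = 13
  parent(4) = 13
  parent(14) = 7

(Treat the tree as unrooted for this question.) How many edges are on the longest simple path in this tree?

A longest path is 14–7–13–15, with 3 edges.

3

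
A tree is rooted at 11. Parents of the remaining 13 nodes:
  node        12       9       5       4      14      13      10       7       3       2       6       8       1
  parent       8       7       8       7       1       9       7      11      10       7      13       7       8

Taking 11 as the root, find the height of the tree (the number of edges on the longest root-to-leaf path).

14 sits deepest: 11 – 7 – 8 – 1 – 14 — 4 edges from the root.

4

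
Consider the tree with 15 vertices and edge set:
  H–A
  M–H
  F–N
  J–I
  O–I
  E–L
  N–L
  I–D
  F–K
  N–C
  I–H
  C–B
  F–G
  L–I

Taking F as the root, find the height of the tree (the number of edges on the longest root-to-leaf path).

5

The longest root-to-leaf path is F – N – L – I – H – A (5 edges).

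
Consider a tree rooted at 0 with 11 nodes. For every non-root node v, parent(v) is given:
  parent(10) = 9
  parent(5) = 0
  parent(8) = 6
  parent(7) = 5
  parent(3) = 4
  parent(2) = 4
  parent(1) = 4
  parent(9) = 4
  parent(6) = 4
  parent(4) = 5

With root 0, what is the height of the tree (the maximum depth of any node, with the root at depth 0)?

4

8 sits deepest: 0-5-4-6-8 — 4 edges from the root.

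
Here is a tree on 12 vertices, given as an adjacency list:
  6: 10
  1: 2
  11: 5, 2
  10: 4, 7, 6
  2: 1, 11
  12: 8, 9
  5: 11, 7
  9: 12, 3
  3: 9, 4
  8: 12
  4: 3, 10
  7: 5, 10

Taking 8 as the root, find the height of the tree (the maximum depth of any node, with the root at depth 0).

The longest root-to-leaf path is 8 – 12 – 9 – 3 – 4 – 10 – 7 – 5 – 11 – 2 – 1 (10 edges).

10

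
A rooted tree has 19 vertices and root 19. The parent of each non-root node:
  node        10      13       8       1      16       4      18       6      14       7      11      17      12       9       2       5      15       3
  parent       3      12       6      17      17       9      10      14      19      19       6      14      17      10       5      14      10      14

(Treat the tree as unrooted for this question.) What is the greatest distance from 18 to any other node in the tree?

6

The node farthest from 18 is 13, via 18–10–3–14–17–12–13 — 6 edges.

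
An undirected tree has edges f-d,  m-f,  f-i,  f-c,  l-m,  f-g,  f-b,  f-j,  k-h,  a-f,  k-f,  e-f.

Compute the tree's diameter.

4

BFS from h reaches l last, at distance 4; BFS from l confirms no node is farther.
Path: h–k–f–m–l.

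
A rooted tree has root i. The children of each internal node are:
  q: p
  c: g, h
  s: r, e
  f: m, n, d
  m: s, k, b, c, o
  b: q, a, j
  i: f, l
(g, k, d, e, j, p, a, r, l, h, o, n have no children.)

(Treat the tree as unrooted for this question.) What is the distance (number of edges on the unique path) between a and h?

Walking from a: a - b - m - c - h. Length 4.

4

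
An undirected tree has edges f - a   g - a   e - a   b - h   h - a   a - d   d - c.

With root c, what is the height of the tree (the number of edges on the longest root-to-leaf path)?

4

The longest root-to-leaf path is c-d-a-h-b (4 edges).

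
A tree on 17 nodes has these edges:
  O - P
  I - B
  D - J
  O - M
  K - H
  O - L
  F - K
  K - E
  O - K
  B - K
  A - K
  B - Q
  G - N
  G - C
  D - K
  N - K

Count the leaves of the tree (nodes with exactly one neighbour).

The leaves are A, C, E, F, H, I, J, L, M, P, Q.
That is 11 leaves.

11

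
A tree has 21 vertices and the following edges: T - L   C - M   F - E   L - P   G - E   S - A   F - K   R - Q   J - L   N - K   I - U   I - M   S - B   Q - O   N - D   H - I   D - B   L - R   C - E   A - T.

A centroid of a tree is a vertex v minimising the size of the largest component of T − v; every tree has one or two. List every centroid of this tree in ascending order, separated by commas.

Delete D: the remaining components have sizes 10, 10. Max 10 ≤ 10, so D is a centroid.
Every other node leaves some component of size > 10, so the centroid is unique.

D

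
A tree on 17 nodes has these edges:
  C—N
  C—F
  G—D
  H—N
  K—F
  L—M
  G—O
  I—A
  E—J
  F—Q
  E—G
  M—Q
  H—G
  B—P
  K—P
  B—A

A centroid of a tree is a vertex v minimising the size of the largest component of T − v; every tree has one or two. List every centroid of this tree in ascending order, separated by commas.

If F is removed the pieces have sizes 8, 5, 3, all ≤ ⌊17/2⌋ = 8.
No neighbour of F does as well, so F is the unique centroid.

F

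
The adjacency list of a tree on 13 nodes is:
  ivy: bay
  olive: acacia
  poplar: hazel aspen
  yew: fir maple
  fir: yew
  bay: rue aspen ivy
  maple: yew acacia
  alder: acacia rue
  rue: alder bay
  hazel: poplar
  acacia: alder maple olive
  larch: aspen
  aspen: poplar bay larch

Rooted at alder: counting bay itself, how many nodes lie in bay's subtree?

Descendants of bay (including itself): bay, aspen, ivy, larch, poplar, hazel. That's 6.

6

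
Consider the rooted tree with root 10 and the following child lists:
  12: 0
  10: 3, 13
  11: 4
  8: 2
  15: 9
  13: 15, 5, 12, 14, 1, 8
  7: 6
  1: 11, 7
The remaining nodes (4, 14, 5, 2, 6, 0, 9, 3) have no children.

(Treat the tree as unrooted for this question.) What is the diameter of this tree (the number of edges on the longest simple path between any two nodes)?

5

BFS from 4 reaches 2 last, at distance 5; BFS from 2 confirms no node is farther.
Path: 4 - 11 - 1 - 13 - 8 - 2.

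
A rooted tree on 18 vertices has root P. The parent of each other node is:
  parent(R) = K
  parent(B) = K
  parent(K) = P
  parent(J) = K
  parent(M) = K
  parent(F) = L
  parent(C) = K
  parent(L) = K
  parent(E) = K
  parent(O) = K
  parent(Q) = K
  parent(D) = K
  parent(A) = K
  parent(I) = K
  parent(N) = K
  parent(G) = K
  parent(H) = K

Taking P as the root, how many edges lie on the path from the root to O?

P – K – O — 2 edges.

2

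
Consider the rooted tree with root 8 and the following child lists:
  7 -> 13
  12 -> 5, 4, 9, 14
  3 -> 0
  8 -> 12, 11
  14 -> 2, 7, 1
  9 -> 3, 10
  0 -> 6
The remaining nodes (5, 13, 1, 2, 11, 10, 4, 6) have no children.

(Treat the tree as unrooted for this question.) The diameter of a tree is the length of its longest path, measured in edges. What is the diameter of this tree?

7

Starting from 13, a farthest node is 6 at distance 7.
One longest path: 13 - 7 - 14 - 12 - 9 - 3 - 0 - 6.
So the diameter is 7.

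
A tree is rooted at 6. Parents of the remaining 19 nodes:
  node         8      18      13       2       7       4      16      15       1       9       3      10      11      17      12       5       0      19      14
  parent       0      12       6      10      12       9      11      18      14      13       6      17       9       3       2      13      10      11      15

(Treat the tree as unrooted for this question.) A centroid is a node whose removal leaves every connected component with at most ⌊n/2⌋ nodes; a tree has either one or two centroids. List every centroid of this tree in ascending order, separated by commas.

Delete 17: the remaining components have sizes 10, 9. Max 10 ≤ 10, so 17 is a centroid.
Its neighbour 10 also leaves a largest component of size 10, so both are centroids.

10, 17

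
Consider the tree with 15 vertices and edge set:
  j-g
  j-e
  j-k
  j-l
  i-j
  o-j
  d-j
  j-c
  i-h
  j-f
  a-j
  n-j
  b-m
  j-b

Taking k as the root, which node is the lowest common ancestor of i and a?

Path i→root: i j k; path a→root: a j k.
First common node: j.

j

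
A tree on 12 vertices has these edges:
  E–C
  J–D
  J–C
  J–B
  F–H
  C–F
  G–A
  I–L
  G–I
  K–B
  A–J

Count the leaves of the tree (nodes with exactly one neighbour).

5

Exactly 5 nodes have a single neighbour: D, E, H, K, L.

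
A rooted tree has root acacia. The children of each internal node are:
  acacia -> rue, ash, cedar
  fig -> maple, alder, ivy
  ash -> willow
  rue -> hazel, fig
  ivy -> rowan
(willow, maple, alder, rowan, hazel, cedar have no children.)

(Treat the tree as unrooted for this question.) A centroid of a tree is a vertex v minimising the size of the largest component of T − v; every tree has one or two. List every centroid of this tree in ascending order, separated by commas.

Delete rue: the remaining components have sizes 5, 4, 1. Max 5 ≤ 5, so rue is a centroid.
No neighbour of rue does as well, so rue is the unique centroid.

rue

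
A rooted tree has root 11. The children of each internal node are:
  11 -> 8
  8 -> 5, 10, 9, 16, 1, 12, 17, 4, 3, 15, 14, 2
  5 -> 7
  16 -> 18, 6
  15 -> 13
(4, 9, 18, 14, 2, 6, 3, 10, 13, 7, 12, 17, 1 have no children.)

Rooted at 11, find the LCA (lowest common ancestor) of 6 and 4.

6's ancestor chain is 6, 16, 8, 11 and 4's is 4, 8, 11; they first meet at 8.

8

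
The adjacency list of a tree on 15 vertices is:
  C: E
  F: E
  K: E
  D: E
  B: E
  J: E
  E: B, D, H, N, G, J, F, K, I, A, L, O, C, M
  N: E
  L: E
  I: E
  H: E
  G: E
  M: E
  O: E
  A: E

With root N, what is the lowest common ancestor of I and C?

E

I's ancestor chain is I, E, N and C's is C, E, N; they first meet at E.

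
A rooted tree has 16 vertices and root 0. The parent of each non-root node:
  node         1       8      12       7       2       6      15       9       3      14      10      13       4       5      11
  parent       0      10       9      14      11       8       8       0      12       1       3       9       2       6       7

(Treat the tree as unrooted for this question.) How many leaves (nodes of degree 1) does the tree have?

4

Exactly 4 nodes have a single neighbour: 4, 5, 13, 15.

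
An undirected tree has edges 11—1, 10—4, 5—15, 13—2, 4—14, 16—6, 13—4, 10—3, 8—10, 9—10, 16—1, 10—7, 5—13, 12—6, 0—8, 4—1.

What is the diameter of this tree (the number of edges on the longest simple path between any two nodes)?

BFS from 12 reaches 15 last, at distance 7; BFS from 15 confirms no node is farther.
Path: 12 – 6 – 16 – 1 – 4 – 13 – 5 – 15.

7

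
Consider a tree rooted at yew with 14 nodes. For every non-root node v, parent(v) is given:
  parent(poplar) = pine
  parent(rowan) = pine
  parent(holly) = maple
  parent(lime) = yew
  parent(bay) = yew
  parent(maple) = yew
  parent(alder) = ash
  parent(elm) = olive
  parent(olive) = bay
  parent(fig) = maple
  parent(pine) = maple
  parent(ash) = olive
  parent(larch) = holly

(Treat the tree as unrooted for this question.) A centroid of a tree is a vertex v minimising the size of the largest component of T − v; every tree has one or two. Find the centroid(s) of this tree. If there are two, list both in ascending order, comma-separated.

Removing yew splits the tree into components of sizes 7, 5, 1; the largest is 7 ≤ ⌊14/2⌋ = 7.
Its neighbour maple also leaves a largest component of size 7, so both are centroids.

maple, yew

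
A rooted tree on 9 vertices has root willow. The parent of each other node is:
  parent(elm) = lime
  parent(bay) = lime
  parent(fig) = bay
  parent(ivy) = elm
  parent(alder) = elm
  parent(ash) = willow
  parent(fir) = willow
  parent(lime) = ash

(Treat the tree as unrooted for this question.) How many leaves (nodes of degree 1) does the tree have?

Degree-1 nodes: alder, fig, fir, ivy — 4 of them.

4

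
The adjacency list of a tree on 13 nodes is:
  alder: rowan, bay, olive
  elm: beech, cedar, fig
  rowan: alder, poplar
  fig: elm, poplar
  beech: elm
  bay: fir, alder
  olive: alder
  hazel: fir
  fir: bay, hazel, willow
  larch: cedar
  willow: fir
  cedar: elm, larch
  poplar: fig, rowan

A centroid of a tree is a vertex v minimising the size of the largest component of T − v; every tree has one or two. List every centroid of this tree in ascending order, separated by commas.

Removing rowan splits the tree into components of sizes 6, 6; the largest is 6 ≤ ⌊13/2⌋ = 6.
Every other node leaves some component of size > 6, so the centroid is unique.

rowan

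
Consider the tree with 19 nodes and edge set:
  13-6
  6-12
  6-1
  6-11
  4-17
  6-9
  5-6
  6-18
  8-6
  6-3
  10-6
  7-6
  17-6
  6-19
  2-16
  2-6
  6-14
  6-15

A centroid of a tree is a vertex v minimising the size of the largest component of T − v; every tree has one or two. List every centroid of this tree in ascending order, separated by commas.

6

Removing 6 splits the tree into components of sizes 2, 2, 1, 1, 1, 1, 1, 1, 1, 1, 1, 1, 1, 1, 1, 1; the largest is 2 ≤ ⌊19/2⌋ = 9.
Every other node leaves some component of size > 9, so the centroid is unique.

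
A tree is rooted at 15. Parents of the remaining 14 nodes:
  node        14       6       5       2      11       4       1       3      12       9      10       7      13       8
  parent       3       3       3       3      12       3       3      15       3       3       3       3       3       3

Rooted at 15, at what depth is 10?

2

Path from 15 to 10: 15 – 3 – 10, which has 2 edges.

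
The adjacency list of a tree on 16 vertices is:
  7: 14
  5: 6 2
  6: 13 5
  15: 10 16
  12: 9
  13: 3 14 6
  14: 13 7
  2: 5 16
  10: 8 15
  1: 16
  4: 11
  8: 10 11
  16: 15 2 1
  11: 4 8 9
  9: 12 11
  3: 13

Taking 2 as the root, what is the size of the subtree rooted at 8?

8's subtree: {8, 11, 4, 9, 12}, size 5.

5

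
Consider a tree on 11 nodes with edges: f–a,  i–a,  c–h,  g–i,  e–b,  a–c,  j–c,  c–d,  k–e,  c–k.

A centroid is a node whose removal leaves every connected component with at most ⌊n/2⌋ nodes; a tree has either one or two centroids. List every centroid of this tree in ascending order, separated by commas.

c

Delete c: the remaining components have sizes 4, 3, 1, 1, 1. Max 4 ≤ 5, so c is a centroid.
Every other node leaves some component of size > 5, so the centroid is unique.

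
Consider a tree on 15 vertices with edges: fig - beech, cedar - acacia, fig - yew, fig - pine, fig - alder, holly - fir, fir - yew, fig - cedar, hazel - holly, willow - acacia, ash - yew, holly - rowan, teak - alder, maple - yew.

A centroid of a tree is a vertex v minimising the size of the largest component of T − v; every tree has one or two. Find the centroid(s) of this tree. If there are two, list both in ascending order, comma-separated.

Delete fig: the remaining components have sizes 7, 3, 2, 1, 1. Max 7 ≤ 7, so fig is a centroid.
Every other node leaves some component of size > 7, so the centroid is unique.

fig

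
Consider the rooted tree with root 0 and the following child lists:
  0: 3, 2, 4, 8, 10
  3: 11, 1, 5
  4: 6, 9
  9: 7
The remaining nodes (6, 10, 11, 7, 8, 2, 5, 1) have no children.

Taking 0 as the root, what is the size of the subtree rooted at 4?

4

The subtree rooted at 4 contains: 4, 9, 6, 7 — 4 nodes.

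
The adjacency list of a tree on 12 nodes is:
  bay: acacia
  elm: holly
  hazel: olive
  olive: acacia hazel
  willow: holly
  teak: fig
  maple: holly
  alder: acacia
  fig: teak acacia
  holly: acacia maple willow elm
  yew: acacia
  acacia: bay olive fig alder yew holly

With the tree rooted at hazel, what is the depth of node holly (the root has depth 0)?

3

Path from hazel to holly: hazel → olive → acacia → holly, which has 3 edges.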